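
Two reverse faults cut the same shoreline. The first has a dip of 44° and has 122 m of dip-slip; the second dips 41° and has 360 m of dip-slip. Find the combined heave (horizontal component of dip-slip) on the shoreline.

359 m

heave_A = 122 × cos(44°) = 87.76 m
heave_B = 360 × cos(41°) = 271.7 m
total = 87.76 + 271.7 = 359 m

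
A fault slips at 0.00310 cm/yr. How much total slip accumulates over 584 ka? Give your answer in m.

slip = rate × time = 0.00310 cm/yr × 584 ka = 18.1 m

18.1 m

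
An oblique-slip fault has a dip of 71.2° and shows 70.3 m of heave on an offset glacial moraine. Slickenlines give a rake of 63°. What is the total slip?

dip-slip = heave / cos(dip) = 70.3 / cos(71.2°) = 218.1 m
net slip = dip-slip / sin(rake) = 218.1 / sin(63°) = 245 m

245 m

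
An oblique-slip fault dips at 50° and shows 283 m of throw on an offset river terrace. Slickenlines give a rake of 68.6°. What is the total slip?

dip-slip = throw / sin(dip) = 283 / sin(50°) = 369.4 m
net slip = dip-slip / sin(rake) = 369.4 / sin(68.6°) = 397 m

397 m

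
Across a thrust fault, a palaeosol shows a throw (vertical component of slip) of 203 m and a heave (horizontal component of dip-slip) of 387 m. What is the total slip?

net slip = √(throw² + heave²) = √(203² + 387²) = 437 m

437 m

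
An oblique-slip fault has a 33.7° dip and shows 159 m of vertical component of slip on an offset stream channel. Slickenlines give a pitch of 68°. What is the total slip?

309 m

dip-slip = throw / sin(dip) = 159 / sin(33.7°) = 286.6 m
net slip = dip-slip / sin(rake) = 286.6 / sin(68°) = 309 m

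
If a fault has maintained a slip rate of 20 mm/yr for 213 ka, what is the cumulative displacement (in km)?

slip = rate × time = 20 mm/yr × 213 ka = 4260 m = 4.26 km

4.26 km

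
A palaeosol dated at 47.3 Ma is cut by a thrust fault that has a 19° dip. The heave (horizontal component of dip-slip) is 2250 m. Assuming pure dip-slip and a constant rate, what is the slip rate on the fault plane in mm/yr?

0.0503 mm/yr

dip-slip = heave / cos(dip) = 2250 m / cos(19°) = 2380 m
rate = 2380 m / 47.3 Ma = 0.0000503 m/yr = 0.0503 mm/yr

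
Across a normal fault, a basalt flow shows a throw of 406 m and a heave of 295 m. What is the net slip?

net slip = √(throw² + heave²) = √(406² + 295²) = 502 m

502 m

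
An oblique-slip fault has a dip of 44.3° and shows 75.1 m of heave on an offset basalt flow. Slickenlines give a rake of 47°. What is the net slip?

143 m

dip-slip = heave / cos(dip) = 75.1 / cos(44.3°) = 104.9 m
net slip = dip-slip / sin(rake) = 104.9 / sin(47°) = 143 m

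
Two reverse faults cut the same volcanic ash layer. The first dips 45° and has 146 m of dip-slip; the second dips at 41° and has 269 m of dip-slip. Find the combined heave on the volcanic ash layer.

heave_A = 146 × cos(45°) = 103.2 m
heave_B = 269 × cos(41°) = 203 m
total = 103.2 + 203 = 306 m

306 m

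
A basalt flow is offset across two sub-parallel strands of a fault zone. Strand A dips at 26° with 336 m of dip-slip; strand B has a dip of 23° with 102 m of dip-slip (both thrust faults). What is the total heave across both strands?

heave_A = 336 × cos(26°) = 302 m
heave_B = 102 × cos(23°) = 93.89 m
total = 302 + 93.89 = 396 m

396 m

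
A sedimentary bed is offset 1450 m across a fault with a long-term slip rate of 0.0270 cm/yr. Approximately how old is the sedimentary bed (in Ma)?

5.37 Ma

age = offset / rate = 1450 m / (0.0270 cm/yr) = 5.37e+06 yr = 5.37 Ma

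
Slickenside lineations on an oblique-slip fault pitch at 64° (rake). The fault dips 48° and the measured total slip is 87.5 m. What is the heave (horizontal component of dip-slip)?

52.6 m

dip-slip = net slip × sin(rake) = 87.5 m × sin(64°) = 78.64 m
heave = dip-slip × cos(dip) = 78.64 × cos(48°) = 52.6 m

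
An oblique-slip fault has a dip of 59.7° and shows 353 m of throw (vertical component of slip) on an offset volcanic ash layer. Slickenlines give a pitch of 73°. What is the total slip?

dip-slip = throw / sin(dip) = 353 / sin(59.7°) = 408.9 m
net slip = dip-slip / sin(rake) = 408.9 / sin(73°) = 428 m

428 m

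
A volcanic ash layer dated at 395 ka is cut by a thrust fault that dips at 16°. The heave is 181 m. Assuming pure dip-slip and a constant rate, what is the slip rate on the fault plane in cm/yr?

dip-slip = heave / cos(dip) = 181 m / cos(16°) = 188.3 m
rate = 188.3 m / 395 ka = 0.000477 m/yr = 0.0477 cm/yr

0.0477 cm/yr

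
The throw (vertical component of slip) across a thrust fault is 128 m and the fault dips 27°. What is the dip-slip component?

282 m

dip-slip = throw / sin(dip) = 128 / sin(27°) = 282 m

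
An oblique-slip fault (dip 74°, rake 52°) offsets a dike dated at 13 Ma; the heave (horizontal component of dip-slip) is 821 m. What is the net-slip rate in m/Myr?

dip-slip = heave / cos(dip) = 821 / cos(74°) = 2979 m
net slip = dip-slip / sin(rake) = 2979 / sin(52°) = 3780 m
rate = 3780 m / 13 Ma = 0.000291 m/yr = 291 m/Myr

291 m/Myr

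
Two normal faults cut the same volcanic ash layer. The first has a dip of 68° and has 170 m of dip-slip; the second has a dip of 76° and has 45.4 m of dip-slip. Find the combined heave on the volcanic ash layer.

74.7 m

heave_A = 170 × cos(68°) = 63.68 m
heave_B = 45.4 × cos(76°) = 10.98 m
total = 63.68 + 10.98 = 74.7 m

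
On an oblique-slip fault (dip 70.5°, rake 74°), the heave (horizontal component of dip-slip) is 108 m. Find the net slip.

337 m

dip-slip = heave / cos(dip) = 108 / cos(70.5°) = 323.5 m
net slip = dip-slip / sin(rake) = 323.5 / sin(74°) = 337 m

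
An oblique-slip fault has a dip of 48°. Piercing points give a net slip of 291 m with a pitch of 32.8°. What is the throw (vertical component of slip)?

dip-slip = net slip × sin(rake) = 291 m × sin(32.8°) = 157.6 m
throw = dip-slip × sin(dip) = 157.6 × sin(48°) = 117 m

117 m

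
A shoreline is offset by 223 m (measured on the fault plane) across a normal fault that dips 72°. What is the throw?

throw = dip-slip × sin(dip) = 223 m × sin(72°) = 212 m

212 m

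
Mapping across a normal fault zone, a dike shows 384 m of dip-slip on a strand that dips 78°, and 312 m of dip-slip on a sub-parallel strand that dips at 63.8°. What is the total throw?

throw_A = 384 × sin(78°) = 375.6 m
throw_B = 312 × sin(63.8°) = 279.9 m
total = 375.6 + 279.9 = 656 m

656 m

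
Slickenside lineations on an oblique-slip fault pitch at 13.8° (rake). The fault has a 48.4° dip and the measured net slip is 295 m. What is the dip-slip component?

dip-slip = net slip × sin(rake) = 295 m × sin(13.8°) = 70.4 m

70.4 m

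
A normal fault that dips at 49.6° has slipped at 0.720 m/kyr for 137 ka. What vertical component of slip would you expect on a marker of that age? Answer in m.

dip-slip = rate × time = 0.720 m/kyr × 137 ka = 98.64 m
throw = dip-slip × sin(dip) = 98.64 × sin(49.6°) = 75.1 m

75.1 m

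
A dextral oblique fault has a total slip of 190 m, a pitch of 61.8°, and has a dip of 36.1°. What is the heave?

dip-slip = net slip × sin(rake) = 190 m × sin(61.8°) = 167.4 m
heave = dip-slip × cos(dip) = 167.4 × cos(36.1°) = 135 m

135 m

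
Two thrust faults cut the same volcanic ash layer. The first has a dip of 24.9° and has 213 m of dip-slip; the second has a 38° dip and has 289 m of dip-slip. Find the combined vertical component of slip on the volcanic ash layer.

throw_A = 213 × sin(24.9°) = 89.68 m
throw_B = 289 × sin(38°) = 177.9 m
total = 89.68 + 177.9 = 268 m

268 m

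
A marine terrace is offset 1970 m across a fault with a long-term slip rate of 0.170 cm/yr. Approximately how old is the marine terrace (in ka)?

1160 ka

age = offset / rate = 1970 m / (0.170 cm/yr) = 1.16e+06 yr = 1160 ka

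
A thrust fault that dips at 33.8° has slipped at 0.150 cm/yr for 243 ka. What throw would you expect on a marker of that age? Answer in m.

203 m

dip-slip = rate × time = 0.150 cm/yr × 243 ka = 364.5 m
throw = dip-slip × sin(dip) = 364.5 × sin(33.8°) = 203 m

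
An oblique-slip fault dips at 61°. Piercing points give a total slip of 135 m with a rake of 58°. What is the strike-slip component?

71.5 m

strike-slip = net slip × cos(rake) = 135 m × cos(58°) = 71.5 m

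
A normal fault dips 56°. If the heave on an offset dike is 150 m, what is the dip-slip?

268 m

dip-slip = heave / cos(dip) = 150 / cos(56°) = 268 m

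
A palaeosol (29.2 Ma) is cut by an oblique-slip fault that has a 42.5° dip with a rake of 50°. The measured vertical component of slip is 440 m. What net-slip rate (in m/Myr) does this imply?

dip-slip = throw / sin(dip) = 440 / sin(42.5°) = 651.3 m
net slip = dip-slip / sin(rake) = 651.3 / sin(50°) = 850.2 m
rate = 850.2 m / 29.2 Ma = 0.0000291 m/yr = 29.1 m/Myr

29.1 m/Myr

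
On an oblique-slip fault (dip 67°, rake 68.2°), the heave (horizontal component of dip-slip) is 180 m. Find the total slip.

496 m

dip-slip = heave / cos(dip) = 180 / cos(67°) = 460.7 m
net slip = dip-slip / sin(rake) = 460.7 / sin(68.2°) = 496 m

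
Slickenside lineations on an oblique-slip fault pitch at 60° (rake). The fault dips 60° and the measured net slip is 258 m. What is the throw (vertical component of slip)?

193 m

dip-slip = net slip × sin(rake) = 258 m × sin(60°) = 223.4 m
throw = dip-slip × sin(dip) = 223.4 × sin(60°) = 193 m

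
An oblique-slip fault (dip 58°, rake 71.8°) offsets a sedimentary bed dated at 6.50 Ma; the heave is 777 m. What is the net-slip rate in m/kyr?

0.237 m/kyr

dip-slip = heave / cos(dip) = 777 / cos(58°) = 1466 m
net slip = dip-slip / sin(rake) = 1466 / sin(71.8°) = 1543 m
rate = 1543 m / 6.50 Ma = 0.000237 m/yr = 0.237 m/kyr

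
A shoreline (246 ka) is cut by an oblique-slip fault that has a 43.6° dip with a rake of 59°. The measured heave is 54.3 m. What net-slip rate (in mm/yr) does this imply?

0.356 mm/yr

dip-slip = heave / cos(dip) = 54.3 / cos(43.6°) = 74.98 m
net slip = dip-slip / sin(rake) = 74.98 / sin(59°) = 87.48 m
rate = 87.48 m / 246 ka = 0.000356 m/yr = 0.356 mm/yr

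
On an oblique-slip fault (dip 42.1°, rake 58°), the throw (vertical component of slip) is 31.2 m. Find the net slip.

54.9 m

dip-slip = throw / sin(dip) = 31.2 / sin(42.1°) = 46.54 m
net slip = dip-slip / sin(rake) = 46.54 / sin(58°) = 54.9 m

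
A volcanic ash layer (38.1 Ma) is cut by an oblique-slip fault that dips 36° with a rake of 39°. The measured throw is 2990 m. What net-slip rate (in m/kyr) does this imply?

dip-slip = throw / sin(dip) = 2990 / sin(36°) = 5087 m
net slip = dip-slip / sin(rake) = 5087 / sin(39°) = 8083 m
rate = 8083 m / 38.1 Ma = 0.000212 m/yr = 0.212 m/kyr

0.212 m/kyr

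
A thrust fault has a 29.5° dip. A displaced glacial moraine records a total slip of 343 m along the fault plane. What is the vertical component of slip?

throw = dip-slip × sin(dip) = 343 m × sin(29.5°) = 169 m

169 m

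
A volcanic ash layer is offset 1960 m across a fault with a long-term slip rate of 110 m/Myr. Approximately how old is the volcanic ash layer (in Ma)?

17.8 Ma

age = offset / rate = 1960 m / (110 m/Myr) = 1.78e+07 yr = 17.8 Ma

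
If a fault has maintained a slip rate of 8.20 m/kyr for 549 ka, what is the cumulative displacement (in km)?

slip = rate × time = 8.20 m/kyr × 549 ka = 4500 m = 4.50 km

4.50 km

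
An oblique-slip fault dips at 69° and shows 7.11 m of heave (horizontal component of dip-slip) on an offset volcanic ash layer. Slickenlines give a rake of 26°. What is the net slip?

45.3 m

dip-slip = heave / cos(dip) = 7.11 / cos(69°) = 19.84 m
net slip = dip-slip / sin(rake) = 19.84 / sin(26°) = 45.3 m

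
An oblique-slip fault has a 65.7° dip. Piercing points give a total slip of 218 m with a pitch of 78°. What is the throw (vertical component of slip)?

194 m

dip-slip = net slip × sin(rake) = 218 m × sin(78°) = 213.2 m
throw = dip-slip × sin(dip) = 213.2 × sin(65.7°) = 194 m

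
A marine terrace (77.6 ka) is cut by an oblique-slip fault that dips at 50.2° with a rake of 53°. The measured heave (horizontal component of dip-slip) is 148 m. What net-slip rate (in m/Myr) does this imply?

3730 m/Myr

dip-slip = heave / cos(dip) = 148 / cos(50.2°) = 231.2 m
net slip = dip-slip / sin(rake) = 231.2 / sin(53°) = 289.5 m
rate = 289.5 m / 77.6 ka = 0.00373 m/yr = 3730 m/Myr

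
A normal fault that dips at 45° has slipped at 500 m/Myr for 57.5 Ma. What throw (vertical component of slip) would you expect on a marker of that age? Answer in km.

dip-slip = rate × time = 500 m/Myr × 57.5 Ma = 28750 m
throw = dip-slip × sin(dip) = 28750 × sin(45°) = 20300 m = 20.3 km

20.3 km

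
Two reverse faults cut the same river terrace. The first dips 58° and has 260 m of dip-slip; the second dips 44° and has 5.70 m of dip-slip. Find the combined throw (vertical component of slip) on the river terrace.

224 m

throw_A = 260 × sin(58°) = 220.5 m
throw_B = 5.70 × sin(44°) = 3.960 m
total = 220.5 + 3.960 = 224 m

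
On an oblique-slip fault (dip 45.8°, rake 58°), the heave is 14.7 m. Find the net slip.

24.9 m

dip-slip = heave / cos(dip) = 14.7 / cos(45.8°) = 21.09 m
net slip = dip-slip / sin(rake) = 21.09 / sin(58°) = 24.9 m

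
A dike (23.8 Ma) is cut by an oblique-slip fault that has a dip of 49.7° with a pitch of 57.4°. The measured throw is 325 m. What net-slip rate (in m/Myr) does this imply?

dip-slip = throw / sin(dip) = 325 / sin(49.7°) = 426.1 m
net slip = dip-slip / sin(rake) = 426.1 / sin(57.4°) = 505.8 m
rate = 505.8 m / 23.8 Ma = 0.0000213 m/yr = 21.3 m/Myr

21.3 m/Myr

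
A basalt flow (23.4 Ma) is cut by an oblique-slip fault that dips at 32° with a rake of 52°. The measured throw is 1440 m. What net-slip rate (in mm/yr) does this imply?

dip-slip = throw / sin(dip) = 1440 / sin(32°) = 2717 m
net slip = dip-slip / sin(rake) = 2717 / sin(52°) = 3448 m
rate = 3448 m / 23.4 Ma = 0.000147 m/yr = 0.147 mm/yr

0.147 mm/yr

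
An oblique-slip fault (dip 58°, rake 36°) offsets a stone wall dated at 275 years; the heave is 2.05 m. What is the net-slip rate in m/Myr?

dip-slip = heave / cos(dip) = 2.05 / cos(58°) = 3.869 m
net slip = dip-slip / sin(rake) = 3.869 / sin(36°) = 6.582 m
rate = 6.582 m / 275 years = 0.0239 m/yr = 23900 m/Myr

23900 m/Myr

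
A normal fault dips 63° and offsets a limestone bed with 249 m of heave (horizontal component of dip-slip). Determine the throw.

throw = heave × tan(dip) = 249 × tan(63°) = 489 m

489 m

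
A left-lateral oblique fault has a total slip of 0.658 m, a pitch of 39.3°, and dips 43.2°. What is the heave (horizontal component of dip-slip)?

dip-slip = net slip × sin(rake) = 0.658 m × sin(39.3°) = 0.4168 m
heave = dip-slip × cos(dip) = 0.4168 × cos(43.2°) = 0.304 m

0.304 m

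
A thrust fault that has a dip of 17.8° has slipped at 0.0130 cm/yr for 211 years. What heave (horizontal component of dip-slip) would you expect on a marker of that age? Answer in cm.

dip-slip = rate × time = 0.0130 cm/yr × 211 years = 0.02743 m
heave = dip-slip × cos(dip) = 0.02743 × cos(17.8°) = 0.0261 m = 2.61 cm

2.61 cm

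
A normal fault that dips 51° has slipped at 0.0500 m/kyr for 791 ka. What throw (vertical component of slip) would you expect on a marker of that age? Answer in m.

30.7 m

dip-slip = rate × time = 0.0500 m/kyr × 791 ka = 39.55 m
throw = dip-slip × sin(dip) = 39.55 × sin(51°) = 30.7 m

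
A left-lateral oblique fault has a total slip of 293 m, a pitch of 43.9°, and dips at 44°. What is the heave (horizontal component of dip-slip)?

dip-slip = net slip × sin(rake) = 293 m × sin(43.9°) = 203.2 m
heave = dip-slip × cos(dip) = 203.2 × cos(44°) = 146 m

146 m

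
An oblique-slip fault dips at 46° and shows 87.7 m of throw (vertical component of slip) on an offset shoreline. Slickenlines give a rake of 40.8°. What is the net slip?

187 m

dip-slip = throw / sin(dip) = 87.7 / sin(46°) = 121.9 m
net slip = dip-slip / sin(rake) = 121.9 / sin(40.8°) = 187 m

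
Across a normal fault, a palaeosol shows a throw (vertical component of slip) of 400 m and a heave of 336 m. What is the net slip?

net slip = √(throw² + heave²) = √(400² + 336²) = 522 m

522 m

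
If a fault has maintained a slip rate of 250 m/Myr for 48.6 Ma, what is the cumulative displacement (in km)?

slip = rate × time = 250 m/Myr × 48.6 Ma = 12200 m = 12.2 km

12.2 km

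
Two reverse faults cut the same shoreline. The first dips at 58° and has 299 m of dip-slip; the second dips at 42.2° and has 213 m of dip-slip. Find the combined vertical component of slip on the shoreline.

397 m

throw_A = 299 × sin(58°) = 253.6 m
throw_B = 213 × sin(42.2°) = 143.1 m
total = 253.6 + 143.1 = 397 m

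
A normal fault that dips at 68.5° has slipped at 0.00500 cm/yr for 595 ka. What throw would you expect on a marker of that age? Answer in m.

27.7 m

dip-slip = rate × time = 0.00500 cm/yr × 595 ka = 29.75 m
throw = dip-slip × sin(dip) = 29.75 × sin(68.5°) = 27.7 m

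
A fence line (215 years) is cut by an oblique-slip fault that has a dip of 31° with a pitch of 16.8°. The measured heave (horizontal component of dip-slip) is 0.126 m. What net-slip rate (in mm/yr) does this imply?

dip-slip = heave / cos(dip) = 0.126 / cos(31°) = 0.1470 m
net slip = dip-slip / sin(rake) = 0.1470 / sin(16.8°) = 0.5086 m
rate = 0.5086 m / 215 years = 0.00237 m/yr = 2.37 mm/yr

2.37 mm/yr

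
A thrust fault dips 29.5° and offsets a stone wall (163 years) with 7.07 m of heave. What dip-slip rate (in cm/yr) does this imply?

4.98 cm/yr

dip-slip = heave / cos(dip) = 7.07 m / cos(29.5°) = 8.123 m
rate = 8.123 m / 163 years = 0.0498 m/yr = 4.98 cm/yr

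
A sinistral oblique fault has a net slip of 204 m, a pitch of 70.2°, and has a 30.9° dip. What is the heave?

165 m

dip-slip = net slip × sin(rake) = 204 m × sin(70.2°) = 191.9 m
heave = dip-slip × cos(dip) = 191.9 × cos(30.9°) = 165 m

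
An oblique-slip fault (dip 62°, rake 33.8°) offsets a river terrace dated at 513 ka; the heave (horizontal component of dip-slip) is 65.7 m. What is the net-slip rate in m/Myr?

dip-slip = heave / cos(dip) = 65.7 / cos(62°) = 139.9 m
net slip = dip-slip / sin(rake) = 139.9 / sin(33.8°) = 251.6 m
rate = 251.6 m / 513 ka = 0.000490 m/yr = 490 m/Myr

490 m/Myr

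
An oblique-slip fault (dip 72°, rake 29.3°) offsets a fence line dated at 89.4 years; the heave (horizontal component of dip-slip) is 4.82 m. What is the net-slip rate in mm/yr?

dip-slip = heave / cos(dip) = 4.82 / cos(72°) = 15.60 m
net slip = dip-slip / sin(rake) = 15.60 / sin(29.3°) = 31.87 m
rate = 31.87 m / 89.4 years = 0.357 m/yr = 357 mm/yr

357 mm/yr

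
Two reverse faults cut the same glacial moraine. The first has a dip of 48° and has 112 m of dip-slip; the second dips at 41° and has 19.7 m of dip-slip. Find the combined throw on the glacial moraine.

96.2 m

throw_A = 112 × sin(48°) = 83.23 m
throw_B = 19.7 × sin(41°) = 12.92 m
total = 83.23 + 12.92 = 96.2 m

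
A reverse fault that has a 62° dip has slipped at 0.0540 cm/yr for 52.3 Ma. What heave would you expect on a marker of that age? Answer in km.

dip-slip = rate × time = 0.0540 cm/yr × 52.3 Ma = 28240 m
heave = dip-slip × cos(dip) = 28240 × cos(62°) = 13300 m = 13.3 km

13.3 km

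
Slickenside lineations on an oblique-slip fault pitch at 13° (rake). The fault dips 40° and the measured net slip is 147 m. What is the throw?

dip-slip = net slip × sin(rake) = 147 m × sin(13°) = 33.07 m
throw = dip-slip × sin(dip) = 33.07 × sin(40°) = 21.3 m

21.3 m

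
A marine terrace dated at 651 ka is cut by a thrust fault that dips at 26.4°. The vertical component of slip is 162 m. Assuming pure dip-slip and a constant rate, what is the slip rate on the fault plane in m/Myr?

dip-slip = throw / sin(dip) = 162 m / sin(26.4°) = 364.3 m
rate = 364.3 m / 651 ka = 0.000560 m/yr = 560 m/Myr

560 m/Myr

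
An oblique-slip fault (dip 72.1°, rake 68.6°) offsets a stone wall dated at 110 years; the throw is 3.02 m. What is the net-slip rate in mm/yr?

dip-slip = throw / sin(dip) = 3.02 / sin(72.1°) = 3.174 m
net slip = dip-slip / sin(rake) = 3.174 / sin(68.6°) = 3.409 m
rate = 3.409 m / 110 years = 0.0310 m/yr = 31 mm/yr

31 mm/yr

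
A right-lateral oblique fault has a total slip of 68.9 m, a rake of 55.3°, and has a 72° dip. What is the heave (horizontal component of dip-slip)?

17.5 m

dip-slip = net slip × sin(rake) = 68.9 m × sin(55.3°) = 56.65 m
heave = dip-slip × cos(dip) = 56.65 × cos(72°) = 17.5 m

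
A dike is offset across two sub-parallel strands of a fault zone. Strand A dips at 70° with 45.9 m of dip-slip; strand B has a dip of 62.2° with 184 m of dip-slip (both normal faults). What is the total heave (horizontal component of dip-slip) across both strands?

heave_A = 45.9 × cos(70°) = 15.70 m
heave_B = 184 × cos(62.2°) = 85.82 m
total = 15.70 + 85.82 = 102 m

102 m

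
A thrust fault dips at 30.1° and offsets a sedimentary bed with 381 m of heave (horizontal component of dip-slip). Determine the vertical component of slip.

throw = heave × tan(dip) = 381 × tan(30.1°) = 221 m

221 m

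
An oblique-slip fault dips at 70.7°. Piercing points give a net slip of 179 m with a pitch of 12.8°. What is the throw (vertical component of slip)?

dip-slip = net slip × sin(rake) = 179 m × sin(12.8°) = 39.66 m
throw = dip-slip × sin(dip) = 39.66 × sin(70.7°) = 37.4 m

37.4 m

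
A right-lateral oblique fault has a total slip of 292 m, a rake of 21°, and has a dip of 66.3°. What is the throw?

95.8 m

dip-slip = net slip × sin(rake) = 292 m × sin(21°) = 104.6 m
throw = dip-slip × sin(dip) = 104.6 × sin(66.3°) = 95.8 m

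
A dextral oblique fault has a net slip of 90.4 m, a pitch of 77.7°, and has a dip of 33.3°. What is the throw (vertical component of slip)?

dip-slip = net slip × sin(rake) = 90.4 m × sin(77.7°) = 88.32 m
throw = dip-slip × sin(dip) = 88.32 × sin(33.3°) = 48.5 m

48.5 m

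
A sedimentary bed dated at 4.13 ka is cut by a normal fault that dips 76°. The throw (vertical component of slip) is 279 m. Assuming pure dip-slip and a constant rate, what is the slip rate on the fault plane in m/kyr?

dip-slip = throw / sin(dip) = 279 m / sin(76°) = 287.5 m
rate = 287.5 m / 4.13 ka = 0.0696 m/yr = 69.6 m/kyr

69.6 m/kyr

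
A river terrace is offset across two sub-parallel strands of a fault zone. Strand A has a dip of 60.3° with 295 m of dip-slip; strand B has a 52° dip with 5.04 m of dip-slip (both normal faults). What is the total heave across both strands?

149 m

heave_A = 295 × cos(60.3°) = 146.2 m
heave_B = 5.04 × cos(52°) = 3.103 m
total = 146.2 + 3.103 = 149 m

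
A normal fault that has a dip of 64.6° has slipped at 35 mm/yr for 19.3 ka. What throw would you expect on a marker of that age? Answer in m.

dip-slip = rate × time = 35 mm/yr × 19.3 ka = 675.5 m
throw = dip-slip × sin(dip) = 675.5 × sin(64.6°) = 610 m

610 m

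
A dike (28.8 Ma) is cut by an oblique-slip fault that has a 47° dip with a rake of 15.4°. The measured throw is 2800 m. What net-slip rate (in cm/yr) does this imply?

0.0501 cm/yr

dip-slip = throw / sin(dip) = 2800 / sin(47°) = 3829 m
net slip = dip-slip / sin(rake) = 3829 / sin(15.4°) = 14420 m
rate = 14420 m / 28.8 Ma = 0.000501 m/yr = 0.0501 cm/yr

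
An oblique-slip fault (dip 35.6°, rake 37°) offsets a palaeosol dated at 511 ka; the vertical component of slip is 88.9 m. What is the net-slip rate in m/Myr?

497 m/Myr

dip-slip = throw / sin(dip) = 88.9 / sin(35.6°) = 152.7 m
net slip = dip-slip / sin(rake) = 152.7 / sin(37°) = 253.8 m
rate = 253.8 m / 511 ka = 0.000497 m/yr = 497 m/Myr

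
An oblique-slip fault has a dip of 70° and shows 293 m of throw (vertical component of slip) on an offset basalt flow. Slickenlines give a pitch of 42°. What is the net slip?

dip-slip = throw / sin(dip) = 293 / sin(70°) = 311.8 m
net slip = dip-slip / sin(rake) = 311.8 / sin(42°) = 466 m

466 m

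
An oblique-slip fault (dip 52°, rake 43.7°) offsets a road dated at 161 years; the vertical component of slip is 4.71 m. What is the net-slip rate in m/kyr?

dip-slip = throw / sin(dip) = 4.71 / sin(52°) = 5.977 m
net slip = dip-slip / sin(rake) = 5.977 / sin(43.7°) = 8.651 m
rate = 8.651 m / 161 years = 0.0537 m/yr = 53.7 m/kyr

53.7 m/kyr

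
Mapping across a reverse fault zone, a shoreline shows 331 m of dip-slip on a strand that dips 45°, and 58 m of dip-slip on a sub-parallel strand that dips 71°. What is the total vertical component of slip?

throw_A = 331 × sin(45°) = 234.1 m
throw_B = 58 × sin(71°) = 54.84 m
total = 234.1 + 54.84 = 289 m

289 m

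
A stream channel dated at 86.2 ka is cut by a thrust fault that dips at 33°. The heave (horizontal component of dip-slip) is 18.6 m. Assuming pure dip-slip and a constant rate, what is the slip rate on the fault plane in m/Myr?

dip-slip = heave / cos(dip) = 18.6 m / cos(33°) = 22.18 m
rate = 22.18 m / 86.2 ka = 0.000257 m/yr = 257 m/Myr

257 m/Myr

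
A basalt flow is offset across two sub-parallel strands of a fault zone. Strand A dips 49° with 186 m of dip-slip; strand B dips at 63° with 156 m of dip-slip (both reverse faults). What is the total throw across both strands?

279 m

throw_A = 186 × sin(49°) = 140.4 m
throw_B = 156 × sin(63°) = 139 m
total = 140.4 + 139 = 279 m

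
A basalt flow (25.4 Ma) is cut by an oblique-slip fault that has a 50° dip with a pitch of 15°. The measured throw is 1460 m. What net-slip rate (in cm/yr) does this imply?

dip-slip = throw / sin(dip) = 1460 / sin(50°) = 1906 m
net slip = dip-slip / sin(rake) = 1906 / sin(15°) = 7364 m
rate = 7364 m / 25.4 Ma = 0.000290 m/yr = 0.0290 cm/yr

0.0290 cm/yr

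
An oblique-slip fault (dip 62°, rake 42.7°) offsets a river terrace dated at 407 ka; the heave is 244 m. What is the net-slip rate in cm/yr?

0.188 cm/yr

dip-slip = heave / cos(dip) = 244 / cos(62°) = 519.7 m
net slip = dip-slip / sin(rake) = 519.7 / sin(42.7°) = 766.4 m
rate = 766.4 m / 407 ka = 0.00188 m/yr = 0.188 cm/yr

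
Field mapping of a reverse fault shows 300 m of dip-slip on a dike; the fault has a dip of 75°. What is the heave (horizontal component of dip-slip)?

77.6 m

heave = dip-slip × cos(dip) = 300 m × cos(75°) = 77.6 m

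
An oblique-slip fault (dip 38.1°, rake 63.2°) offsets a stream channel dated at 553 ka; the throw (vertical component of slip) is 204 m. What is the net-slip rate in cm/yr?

dip-slip = throw / sin(dip) = 204 / sin(38.1°) = 330.6 m
net slip = dip-slip / sin(rake) = 330.6 / sin(63.2°) = 370.4 m
rate = 370.4 m / 553 ka = 0.000670 m/yr = 0.0670 cm/yr

0.0670 cm/yr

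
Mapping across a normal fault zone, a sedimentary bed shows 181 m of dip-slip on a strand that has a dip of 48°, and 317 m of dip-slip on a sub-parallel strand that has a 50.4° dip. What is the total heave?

heave_A = 181 × cos(48°) = 121.1 m
heave_B = 317 × cos(50.4°) = 202.1 m
total = 121.1 + 202.1 = 323 m

323 m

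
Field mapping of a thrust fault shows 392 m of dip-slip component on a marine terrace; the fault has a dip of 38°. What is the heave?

heave = dip-slip × cos(dip) = 392 m × cos(38°) = 309 m

309 m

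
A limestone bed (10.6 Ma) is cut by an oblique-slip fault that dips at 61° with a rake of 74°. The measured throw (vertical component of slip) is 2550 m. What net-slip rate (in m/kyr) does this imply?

0.286 m/kyr

dip-slip = throw / sin(dip) = 2550 / sin(61°) = 2916 m
net slip = dip-slip / sin(rake) = 2916 / sin(74°) = 3033 m
rate = 3033 m / 10.6 Ma = 0.000286 m/yr = 0.286 m/kyr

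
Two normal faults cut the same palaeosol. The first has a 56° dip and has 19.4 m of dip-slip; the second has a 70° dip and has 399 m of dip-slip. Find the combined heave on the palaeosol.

heave_A = 19.4 × cos(56°) = 10.85 m
heave_B = 399 × cos(70°) = 136.5 m
total = 10.85 + 136.5 = 147 m

147 m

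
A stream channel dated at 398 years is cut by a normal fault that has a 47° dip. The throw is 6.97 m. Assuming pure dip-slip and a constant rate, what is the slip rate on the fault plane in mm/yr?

dip-slip = throw / sin(dip) = 6.97 m / sin(47°) = 9.530 m
rate = 9.530 m / 398 years = 0.0239 m/yr = 23.9 mm/yr

23.9 mm/yr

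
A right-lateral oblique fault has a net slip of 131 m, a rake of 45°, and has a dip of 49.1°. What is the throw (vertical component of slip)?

70 m

dip-slip = net slip × sin(rake) = 131 m × sin(45°) = 92.63 m
throw = dip-slip × sin(dip) = 92.63 × sin(49.1°) = 70 m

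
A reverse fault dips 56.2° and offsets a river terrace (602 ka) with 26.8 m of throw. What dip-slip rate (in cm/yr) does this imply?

dip-slip = throw / sin(dip) = 26.8 m / sin(56.2°) = 32.25 m
rate = 32.25 m / 602 ka = 0.0000536 m/yr = 0.00536 cm/yr

0.00536 cm/yr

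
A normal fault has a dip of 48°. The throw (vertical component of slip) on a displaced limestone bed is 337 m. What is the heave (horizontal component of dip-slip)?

303 m

heave = throw / tan(dip) = 337 / tan(48°) = 303 m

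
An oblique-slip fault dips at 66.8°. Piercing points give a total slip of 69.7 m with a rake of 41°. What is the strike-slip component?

strike-slip = net slip × cos(rake) = 69.7 m × cos(41°) = 52.6 m

52.6 m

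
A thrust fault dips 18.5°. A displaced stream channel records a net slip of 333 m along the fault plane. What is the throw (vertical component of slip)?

106 m

throw = dip-slip × sin(dip) = 333 m × sin(18.5°) = 106 m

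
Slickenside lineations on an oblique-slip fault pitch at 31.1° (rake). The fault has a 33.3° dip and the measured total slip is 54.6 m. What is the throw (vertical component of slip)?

15.5 m

dip-slip = net slip × sin(rake) = 54.6 m × sin(31.1°) = 28.20 m
throw = dip-slip × sin(dip) = 28.20 × sin(33.3°) = 15.5 m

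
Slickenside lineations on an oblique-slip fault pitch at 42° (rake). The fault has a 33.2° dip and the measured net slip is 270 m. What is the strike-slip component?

201 m

strike-slip = net slip × cos(rake) = 270 m × cos(42°) = 201 m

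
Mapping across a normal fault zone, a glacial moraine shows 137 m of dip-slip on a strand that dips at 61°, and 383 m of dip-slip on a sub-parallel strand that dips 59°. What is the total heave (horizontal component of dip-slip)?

heave_A = 137 × cos(61°) = 66.42 m
heave_B = 383 × cos(59°) = 197.3 m
total = 66.42 + 197.3 = 264 m

264 m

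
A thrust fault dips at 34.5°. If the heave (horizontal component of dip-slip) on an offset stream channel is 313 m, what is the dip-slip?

380 m

dip-slip = heave / cos(dip) = 313 / cos(34.5°) = 380 m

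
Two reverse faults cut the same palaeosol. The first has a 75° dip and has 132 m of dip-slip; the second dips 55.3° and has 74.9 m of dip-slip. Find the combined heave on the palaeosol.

76.8 m

heave_A = 132 × cos(75°) = 34.16 m
heave_B = 74.9 × cos(55.3°) = 42.64 m
total = 34.16 + 42.64 = 76.8 m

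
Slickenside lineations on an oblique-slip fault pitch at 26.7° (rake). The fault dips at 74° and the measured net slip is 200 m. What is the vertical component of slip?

86.4 m

dip-slip = net slip × sin(rake) = 200 m × sin(26.7°) = 89.86 m
throw = dip-slip × sin(dip) = 89.86 × sin(74°) = 86.4 m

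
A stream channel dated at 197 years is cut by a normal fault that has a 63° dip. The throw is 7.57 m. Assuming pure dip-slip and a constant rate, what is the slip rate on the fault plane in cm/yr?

dip-slip = throw / sin(dip) = 7.57 m / sin(63°) = 8.496 m
rate = 8.496 m / 197 years = 0.0431 m/yr = 4.31 cm/yr

4.31 cm/yr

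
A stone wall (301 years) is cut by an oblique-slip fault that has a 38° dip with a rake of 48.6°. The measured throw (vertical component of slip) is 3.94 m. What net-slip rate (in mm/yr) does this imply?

28.3 mm/yr

dip-slip = throw / sin(dip) = 3.94 / sin(38°) = 6.400 m
net slip = dip-slip / sin(rake) = 6.400 / sin(48.6°) = 8.532 m
rate = 8.532 m / 301 years = 0.0283 m/yr = 28.3 mm/yr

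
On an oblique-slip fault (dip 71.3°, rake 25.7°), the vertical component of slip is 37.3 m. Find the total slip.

dip-slip = throw / sin(dip) = 37.3 / sin(71.3°) = 39.38 m
net slip = dip-slip / sin(rake) = 39.38 / sin(25.7°) = 90.8 m

90.8 m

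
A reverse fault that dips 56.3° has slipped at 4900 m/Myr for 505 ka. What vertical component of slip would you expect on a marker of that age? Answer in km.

2.06 km

dip-slip = rate × time = 4900 m/Myr × 505 ka = 2474 m
throw = dip-slip × sin(dip) = 2474 × sin(56.3°) = 2060 m = 2.06 km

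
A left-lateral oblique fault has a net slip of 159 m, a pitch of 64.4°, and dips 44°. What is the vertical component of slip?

99.6 m

dip-slip = net slip × sin(rake) = 159 m × sin(64.4°) = 143.4 m
throw = dip-slip × sin(dip) = 143.4 × sin(44°) = 99.6 m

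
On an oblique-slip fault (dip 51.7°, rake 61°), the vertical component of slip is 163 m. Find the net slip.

dip-slip = throw / sin(dip) = 163 / sin(51.7°) = 207.7 m
net slip = dip-slip / sin(rake) = 207.7 / sin(61°) = 237 m

237 m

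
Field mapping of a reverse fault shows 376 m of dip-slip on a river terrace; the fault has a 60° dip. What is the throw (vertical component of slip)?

throw = dip-slip × sin(dip) = 376 m × sin(60°) = 326 m

326 m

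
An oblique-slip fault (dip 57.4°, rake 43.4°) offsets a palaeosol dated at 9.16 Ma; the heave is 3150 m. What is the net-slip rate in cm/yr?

0.0929 cm/yr

dip-slip = heave / cos(dip) = 3150 / cos(57.4°) = 5847 m
net slip = dip-slip / sin(rake) = 5847 / sin(43.4°) = 8509 m
rate = 8509 m / 9.16 Ma = 0.000929 m/yr = 0.0929 cm/yr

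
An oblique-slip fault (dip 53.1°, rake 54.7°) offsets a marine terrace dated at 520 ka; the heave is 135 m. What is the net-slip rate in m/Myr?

530 m/Myr

dip-slip = heave / cos(dip) = 135 / cos(53.1°) = 224.8 m
net slip = dip-slip / sin(rake) = 224.8 / sin(54.7°) = 275.5 m
rate = 275.5 m / 520 ka = 0.000530 m/yr = 530 m/Myr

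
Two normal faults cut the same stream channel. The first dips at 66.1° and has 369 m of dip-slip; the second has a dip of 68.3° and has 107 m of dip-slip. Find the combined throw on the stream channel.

437 m

throw_A = 369 × sin(66.1°) = 337.4 m
throw_B = 107 × sin(68.3°) = 99.42 m
total = 337.4 + 99.42 = 437 m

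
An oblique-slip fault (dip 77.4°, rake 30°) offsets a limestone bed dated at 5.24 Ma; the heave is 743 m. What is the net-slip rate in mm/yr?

1.30 mm/yr

dip-slip = heave / cos(dip) = 743 / cos(77.4°) = 3406 m
net slip = dip-slip / sin(rake) = 3406 / sin(30°) = 6812 m
rate = 6812 m / 5.24 Ma = 0.00130 m/yr = 1.30 mm/yr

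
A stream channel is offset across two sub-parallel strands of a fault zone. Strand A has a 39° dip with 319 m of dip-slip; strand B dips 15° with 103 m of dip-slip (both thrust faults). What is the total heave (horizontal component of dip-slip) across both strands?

347 m

heave_A = 319 × cos(39°) = 247.9 m
heave_B = 103 × cos(15°) = 99.49 m
total = 247.9 + 99.49 = 347 m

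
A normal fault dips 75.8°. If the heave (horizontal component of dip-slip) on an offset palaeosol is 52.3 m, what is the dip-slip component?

dip-slip = heave / cos(dip) = 52.3 / cos(75.8°) = 213 m

213 m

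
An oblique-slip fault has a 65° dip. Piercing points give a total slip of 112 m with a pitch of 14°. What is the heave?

11.5 m

dip-slip = net slip × sin(rake) = 112 m × sin(14°) = 27.10 m
heave = dip-slip × cos(dip) = 27.10 × cos(65°) = 11.5 m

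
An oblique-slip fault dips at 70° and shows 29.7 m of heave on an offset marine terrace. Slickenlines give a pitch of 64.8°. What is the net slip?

96 m

dip-slip = heave / cos(dip) = 29.7 / cos(70°) = 86.84 m
net slip = dip-slip / sin(rake) = 86.84 / sin(64.8°) = 96 m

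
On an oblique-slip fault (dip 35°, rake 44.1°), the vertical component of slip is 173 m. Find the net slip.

433 m

dip-slip = throw / sin(dip) = 173 / sin(35°) = 301.6 m
net slip = dip-slip / sin(rake) = 301.6 / sin(44.1°) = 433 m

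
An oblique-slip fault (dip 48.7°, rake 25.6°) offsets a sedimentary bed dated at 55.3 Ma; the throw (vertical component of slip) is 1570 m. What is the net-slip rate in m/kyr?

dip-slip = throw / sin(dip) = 1570 / sin(48.7°) = 2090 m
net slip = dip-slip / sin(rake) = 2090 / sin(25.6°) = 4837 m
rate = 4837 m / 55.3 Ma = 0.0000875 m/yr = 0.0875 m/kyr

0.0875 m/kyr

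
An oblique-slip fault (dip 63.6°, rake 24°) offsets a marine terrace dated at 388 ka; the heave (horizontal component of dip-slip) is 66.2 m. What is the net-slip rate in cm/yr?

dip-slip = heave / cos(dip) = 66.2 / cos(63.6°) = 148.9 m
net slip = dip-slip / sin(rake) = 148.9 / sin(24°) = 366.1 m
rate = 366.1 m / 388 ka = 0.000943 m/yr = 0.0943 cm/yr

0.0943 cm/yr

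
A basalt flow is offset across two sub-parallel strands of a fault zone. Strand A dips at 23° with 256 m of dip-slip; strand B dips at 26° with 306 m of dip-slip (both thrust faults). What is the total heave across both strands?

heave_A = 256 × cos(23°) = 235.6 m
heave_B = 306 × cos(26°) = 275 m
total = 235.6 + 275 = 511 m

511 m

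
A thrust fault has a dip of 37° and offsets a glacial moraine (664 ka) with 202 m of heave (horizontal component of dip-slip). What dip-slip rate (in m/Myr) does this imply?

dip-slip = heave / cos(dip) = 202 m / cos(37°) = 252.9 m
rate = 252.9 m / 664 ka = 0.000381 m/yr = 381 m/Myr

381 m/Myr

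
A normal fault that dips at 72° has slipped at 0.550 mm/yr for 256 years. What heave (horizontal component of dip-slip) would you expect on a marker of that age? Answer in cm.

4.35 cm

dip-slip = rate × time = 0.550 mm/yr × 256 years = 0.1408 m
heave = dip-slip × cos(dip) = 0.1408 × cos(72°) = 0.0435 m = 4.35 cm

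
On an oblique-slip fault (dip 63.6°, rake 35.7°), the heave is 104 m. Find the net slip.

dip-slip = heave / cos(dip) = 104 / cos(63.6°) = 233.9 m
net slip = dip-slip / sin(rake) = 233.9 / sin(35.7°) = 401 m

401 m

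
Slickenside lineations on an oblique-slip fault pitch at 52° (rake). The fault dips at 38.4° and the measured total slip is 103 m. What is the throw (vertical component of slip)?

50.4 m

dip-slip = net slip × sin(rake) = 103 m × sin(52°) = 81.17 m
throw = dip-slip × sin(dip) = 81.17 × sin(38.4°) = 50.4 m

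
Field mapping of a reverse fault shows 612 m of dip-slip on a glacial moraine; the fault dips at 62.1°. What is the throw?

541 m

throw = dip-slip × sin(dip) = 612 m × sin(62.1°) = 541 m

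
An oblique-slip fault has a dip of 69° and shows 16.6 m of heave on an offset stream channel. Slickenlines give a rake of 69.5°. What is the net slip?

49.5 m

dip-slip = heave / cos(dip) = 16.6 / cos(69°) = 46.32 m
net slip = dip-slip / sin(rake) = 46.32 / sin(69.5°) = 49.5 m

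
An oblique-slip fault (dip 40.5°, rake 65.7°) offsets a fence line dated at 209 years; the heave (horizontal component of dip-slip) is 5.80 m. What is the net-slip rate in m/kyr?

dip-slip = heave / cos(dip) = 5.80 / cos(40.5°) = 7.628 m
net slip = dip-slip / sin(rake) = 7.628 / sin(65.7°) = 8.369 m
rate = 8.369 m / 209 years = 0.0400 m/yr = 40 m/kyr

40 m/kyr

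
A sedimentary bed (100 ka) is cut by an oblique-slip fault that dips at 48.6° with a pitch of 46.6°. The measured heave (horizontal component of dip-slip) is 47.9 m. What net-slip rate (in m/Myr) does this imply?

997 m/Myr

dip-slip = heave / cos(dip) = 47.9 / cos(48.6°) = 72.43 m
net slip = dip-slip / sin(rake) = 72.43 / sin(46.6°) = 99.69 m
rate = 99.69 m / 100 ka = 0.000997 m/yr = 997 m/Myr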